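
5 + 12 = 17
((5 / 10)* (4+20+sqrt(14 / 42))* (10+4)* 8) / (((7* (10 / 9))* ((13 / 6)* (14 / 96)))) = 3456* sqrt(3) / 455+248832 / 455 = 560.04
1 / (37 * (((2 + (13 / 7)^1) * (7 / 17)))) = 17 / 999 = 0.02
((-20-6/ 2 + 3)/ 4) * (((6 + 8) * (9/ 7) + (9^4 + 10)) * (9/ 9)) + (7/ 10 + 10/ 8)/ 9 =-1976687/ 60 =-32944.78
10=10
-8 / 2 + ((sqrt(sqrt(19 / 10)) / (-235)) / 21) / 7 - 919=-923 - 10^(3 / 4) * 19^(1 / 4) / 345450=-923.00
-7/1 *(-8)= 56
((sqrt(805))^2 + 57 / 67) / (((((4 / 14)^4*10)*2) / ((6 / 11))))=48613047 / 14740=3298.04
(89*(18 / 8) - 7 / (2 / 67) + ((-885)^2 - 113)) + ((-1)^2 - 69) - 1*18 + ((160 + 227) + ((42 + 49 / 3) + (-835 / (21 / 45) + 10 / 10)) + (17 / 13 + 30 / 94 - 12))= 40116810497 / 51324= 781638.42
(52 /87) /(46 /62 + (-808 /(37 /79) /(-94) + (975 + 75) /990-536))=-7708987 /6653220658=-0.00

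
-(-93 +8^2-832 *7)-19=5834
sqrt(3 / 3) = 1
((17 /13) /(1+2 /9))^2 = 23409 /20449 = 1.14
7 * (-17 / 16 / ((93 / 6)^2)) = -119 / 3844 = -0.03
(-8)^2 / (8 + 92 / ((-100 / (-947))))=1600 / 21981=0.07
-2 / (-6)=1 / 3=0.33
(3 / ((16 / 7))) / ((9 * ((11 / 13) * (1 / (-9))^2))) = 2457 / 176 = 13.96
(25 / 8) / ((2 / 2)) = 25 / 8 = 3.12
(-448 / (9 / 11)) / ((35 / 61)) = -42944 / 45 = -954.31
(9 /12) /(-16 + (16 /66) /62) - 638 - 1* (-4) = -41502173 /65456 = -634.05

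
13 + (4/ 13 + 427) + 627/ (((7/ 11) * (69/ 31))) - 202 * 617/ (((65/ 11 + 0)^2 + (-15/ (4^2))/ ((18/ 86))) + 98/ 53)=-8847308682937/ 2971697911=-2977.19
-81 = -81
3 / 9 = 1 / 3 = 0.33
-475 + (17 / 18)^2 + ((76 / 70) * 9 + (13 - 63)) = -514.34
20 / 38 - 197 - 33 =-4360 / 19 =-229.47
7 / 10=0.70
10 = 10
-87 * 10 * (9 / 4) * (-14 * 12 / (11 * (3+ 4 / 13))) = 4275180 / 473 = 9038.44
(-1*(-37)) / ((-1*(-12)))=37 / 12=3.08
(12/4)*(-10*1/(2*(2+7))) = -5/3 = -1.67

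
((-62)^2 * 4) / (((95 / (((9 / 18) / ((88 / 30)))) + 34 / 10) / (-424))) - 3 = -97816593 / 8411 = -11629.60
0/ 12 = 0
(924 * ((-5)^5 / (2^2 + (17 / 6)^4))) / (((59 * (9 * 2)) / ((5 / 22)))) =-9450000 / 1046719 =-9.03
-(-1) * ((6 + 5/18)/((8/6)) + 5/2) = 173/24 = 7.21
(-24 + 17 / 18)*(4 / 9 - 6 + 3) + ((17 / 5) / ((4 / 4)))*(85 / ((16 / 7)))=185.36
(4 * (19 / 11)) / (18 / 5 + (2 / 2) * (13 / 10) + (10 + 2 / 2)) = 760 / 1749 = 0.43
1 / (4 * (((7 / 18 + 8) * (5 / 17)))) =0.10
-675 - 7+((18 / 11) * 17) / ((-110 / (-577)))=-324329 / 605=-536.08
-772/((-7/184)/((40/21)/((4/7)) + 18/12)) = 98080.76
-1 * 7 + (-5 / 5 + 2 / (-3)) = -26 / 3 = -8.67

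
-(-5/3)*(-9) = -15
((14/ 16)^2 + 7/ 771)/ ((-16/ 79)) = -3019933/ 789504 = -3.83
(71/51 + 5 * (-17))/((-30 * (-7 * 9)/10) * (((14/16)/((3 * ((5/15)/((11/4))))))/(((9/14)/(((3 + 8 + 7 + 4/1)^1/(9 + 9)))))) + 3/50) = -131200/1356923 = -0.10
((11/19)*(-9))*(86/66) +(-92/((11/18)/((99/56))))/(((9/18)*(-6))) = 10896/133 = 81.92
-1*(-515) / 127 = 515 / 127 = 4.06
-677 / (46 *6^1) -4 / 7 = -5843 / 1932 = -3.02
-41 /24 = -1.71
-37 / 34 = -1.09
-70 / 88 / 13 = -35 / 572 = -0.06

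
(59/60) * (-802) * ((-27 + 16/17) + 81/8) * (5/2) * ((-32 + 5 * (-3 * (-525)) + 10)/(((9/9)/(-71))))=-28585726997839/1632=-17515764091.81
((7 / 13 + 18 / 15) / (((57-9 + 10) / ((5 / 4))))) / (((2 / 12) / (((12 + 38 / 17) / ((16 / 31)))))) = 1271589 / 205088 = 6.20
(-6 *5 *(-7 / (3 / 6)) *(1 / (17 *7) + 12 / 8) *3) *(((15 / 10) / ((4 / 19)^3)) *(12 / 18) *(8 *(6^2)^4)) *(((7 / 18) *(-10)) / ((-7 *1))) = 25849090785600 / 17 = 1520534752094.12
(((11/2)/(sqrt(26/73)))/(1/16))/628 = 11 * sqrt(1898)/2041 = 0.23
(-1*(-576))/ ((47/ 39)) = 22464/ 47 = 477.96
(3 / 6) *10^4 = 5000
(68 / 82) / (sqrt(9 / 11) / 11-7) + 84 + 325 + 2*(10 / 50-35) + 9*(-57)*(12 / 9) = -460821392 / 1336805-561*sqrt(11) / 1336805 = -344.72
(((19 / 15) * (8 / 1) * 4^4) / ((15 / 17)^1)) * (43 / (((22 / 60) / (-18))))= -341336064 / 55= -6206110.25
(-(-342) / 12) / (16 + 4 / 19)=1083 / 616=1.76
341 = 341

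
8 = 8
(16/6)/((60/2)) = 4/45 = 0.09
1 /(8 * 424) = 1 /3392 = 0.00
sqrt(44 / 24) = sqrt(66) / 6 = 1.35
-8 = -8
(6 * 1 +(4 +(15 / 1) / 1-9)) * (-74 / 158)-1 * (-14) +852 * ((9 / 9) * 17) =1144750 / 79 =14490.51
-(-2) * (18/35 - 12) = -804/35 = -22.97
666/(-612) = -37/34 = -1.09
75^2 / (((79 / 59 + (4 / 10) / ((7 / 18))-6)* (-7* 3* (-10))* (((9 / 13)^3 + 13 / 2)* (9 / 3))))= -6231875 / 17320963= -0.36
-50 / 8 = -25 / 4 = -6.25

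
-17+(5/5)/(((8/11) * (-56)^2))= -426485/25088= -17.00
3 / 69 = 1 / 23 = 0.04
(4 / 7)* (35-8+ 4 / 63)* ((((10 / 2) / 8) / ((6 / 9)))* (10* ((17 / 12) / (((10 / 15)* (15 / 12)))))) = 144925 / 588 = 246.47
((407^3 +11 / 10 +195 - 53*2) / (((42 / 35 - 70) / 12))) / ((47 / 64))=-32361231888 / 2021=-16012484.85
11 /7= 1.57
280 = 280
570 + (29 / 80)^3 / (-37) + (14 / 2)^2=11726311611 / 18944000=619.00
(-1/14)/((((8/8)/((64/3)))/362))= -11584/21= -551.62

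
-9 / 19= -0.47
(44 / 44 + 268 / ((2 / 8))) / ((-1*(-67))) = 1073 / 67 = 16.01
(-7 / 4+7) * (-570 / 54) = -665 / 12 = -55.42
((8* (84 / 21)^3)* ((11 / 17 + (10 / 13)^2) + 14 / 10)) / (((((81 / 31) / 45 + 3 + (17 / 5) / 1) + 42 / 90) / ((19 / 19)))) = 451233024 / 2312765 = 195.11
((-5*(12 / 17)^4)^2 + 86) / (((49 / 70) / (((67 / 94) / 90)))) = 0.99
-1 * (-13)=13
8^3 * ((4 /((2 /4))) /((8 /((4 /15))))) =2048 /15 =136.53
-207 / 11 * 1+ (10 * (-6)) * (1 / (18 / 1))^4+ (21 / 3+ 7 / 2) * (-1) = -2821285 / 96228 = -29.32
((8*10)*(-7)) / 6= -280 / 3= -93.33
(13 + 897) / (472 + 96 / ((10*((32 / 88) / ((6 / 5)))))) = 11375 / 6296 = 1.81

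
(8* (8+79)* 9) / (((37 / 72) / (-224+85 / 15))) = -2661353.51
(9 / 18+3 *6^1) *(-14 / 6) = -259 / 6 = -43.17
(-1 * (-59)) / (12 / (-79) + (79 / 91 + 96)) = 424151 / 695293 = 0.61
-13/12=-1.08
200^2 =40000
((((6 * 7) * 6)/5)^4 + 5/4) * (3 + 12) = 48393105567/500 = 96786211.13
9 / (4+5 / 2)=18 / 13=1.38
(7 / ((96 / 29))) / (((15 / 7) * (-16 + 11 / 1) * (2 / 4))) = -0.39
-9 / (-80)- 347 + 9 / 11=-346.07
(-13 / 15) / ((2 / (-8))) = 52 / 15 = 3.47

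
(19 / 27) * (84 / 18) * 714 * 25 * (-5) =-7913500 / 27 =-293092.59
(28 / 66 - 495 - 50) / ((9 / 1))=-17971 / 297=-60.51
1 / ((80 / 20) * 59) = 1 / 236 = 0.00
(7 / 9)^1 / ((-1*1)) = -7 / 9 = -0.78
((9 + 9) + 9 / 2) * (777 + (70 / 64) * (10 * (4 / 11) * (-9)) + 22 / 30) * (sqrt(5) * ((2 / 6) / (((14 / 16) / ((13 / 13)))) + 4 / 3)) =4407111 * sqrt(5) / 154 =63990.91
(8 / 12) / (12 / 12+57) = 1 / 87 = 0.01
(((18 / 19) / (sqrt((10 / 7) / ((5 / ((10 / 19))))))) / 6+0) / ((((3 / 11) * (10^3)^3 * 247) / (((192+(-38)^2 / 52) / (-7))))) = -31427 * sqrt(665) / 4270630000000000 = -0.00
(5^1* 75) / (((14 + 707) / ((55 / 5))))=4125 / 721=5.72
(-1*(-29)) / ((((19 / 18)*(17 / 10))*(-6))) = -870 / 323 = -2.69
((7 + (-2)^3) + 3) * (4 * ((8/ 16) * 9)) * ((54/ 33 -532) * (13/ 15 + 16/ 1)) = -1610184/ 5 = -322036.80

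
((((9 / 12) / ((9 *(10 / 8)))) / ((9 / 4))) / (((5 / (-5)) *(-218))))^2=4 / 216531225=0.00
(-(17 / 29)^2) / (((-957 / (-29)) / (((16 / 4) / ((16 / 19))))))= -0.05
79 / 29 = 2.72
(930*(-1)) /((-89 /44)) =40920 /89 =459.78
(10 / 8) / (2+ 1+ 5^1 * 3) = 5 / 72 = 0.07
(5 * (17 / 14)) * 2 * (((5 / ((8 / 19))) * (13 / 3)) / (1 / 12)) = 7498.21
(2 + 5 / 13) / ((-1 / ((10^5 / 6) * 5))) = -7750000 / 39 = -198717.95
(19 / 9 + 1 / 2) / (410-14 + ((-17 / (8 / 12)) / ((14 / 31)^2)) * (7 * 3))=-1316 / 1123713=-0.00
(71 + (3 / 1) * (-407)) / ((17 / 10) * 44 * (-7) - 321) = 5750 / 4223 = 1.36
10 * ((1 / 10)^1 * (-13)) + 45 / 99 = -138 / 11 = -12.55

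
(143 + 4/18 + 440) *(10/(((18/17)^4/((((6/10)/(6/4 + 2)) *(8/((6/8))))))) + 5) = 4712567947/413343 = 11401.11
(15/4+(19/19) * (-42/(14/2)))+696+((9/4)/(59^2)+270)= 3354816/3481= 963.75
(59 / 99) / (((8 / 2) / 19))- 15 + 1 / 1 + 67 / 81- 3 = -47551 / 3564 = -13.34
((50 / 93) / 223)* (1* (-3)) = -50 / 6913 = -0.01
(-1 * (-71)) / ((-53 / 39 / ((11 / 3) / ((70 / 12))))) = -60918 / 1855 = -32.84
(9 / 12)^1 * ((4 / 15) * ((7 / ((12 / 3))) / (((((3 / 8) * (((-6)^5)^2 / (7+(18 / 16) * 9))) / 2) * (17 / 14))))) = 6713 / 15418874880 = 0.00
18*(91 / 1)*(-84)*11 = -1513512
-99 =-99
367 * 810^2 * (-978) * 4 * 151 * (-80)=11378941964352000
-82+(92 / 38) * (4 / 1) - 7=-79.32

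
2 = 2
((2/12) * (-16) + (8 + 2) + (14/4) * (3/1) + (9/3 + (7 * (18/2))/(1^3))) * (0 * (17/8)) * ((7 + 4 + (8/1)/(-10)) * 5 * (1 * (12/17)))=0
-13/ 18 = -0.72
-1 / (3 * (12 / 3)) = -1 / 12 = -0.08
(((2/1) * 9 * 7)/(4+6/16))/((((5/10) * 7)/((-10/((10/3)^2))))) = -1296/175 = -7.41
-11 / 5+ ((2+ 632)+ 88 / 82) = 129739 / 205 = 632.87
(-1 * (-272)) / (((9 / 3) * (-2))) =-45.33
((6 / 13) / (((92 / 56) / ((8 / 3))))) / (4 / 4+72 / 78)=224 / 575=0.39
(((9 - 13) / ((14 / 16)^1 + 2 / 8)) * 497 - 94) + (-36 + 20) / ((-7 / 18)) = -114658 / 63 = -1819.97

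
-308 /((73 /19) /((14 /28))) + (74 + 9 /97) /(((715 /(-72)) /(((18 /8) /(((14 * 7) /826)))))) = -6435143368 /35440405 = -181.58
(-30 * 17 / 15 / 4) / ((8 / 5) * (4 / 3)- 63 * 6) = 255 / 11276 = 0.02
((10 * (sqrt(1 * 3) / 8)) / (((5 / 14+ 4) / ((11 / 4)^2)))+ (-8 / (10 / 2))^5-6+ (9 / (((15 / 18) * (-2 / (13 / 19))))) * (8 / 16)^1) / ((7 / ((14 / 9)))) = -2177059 / 534375+ 4235 * sqrt(3) / 8784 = -3.24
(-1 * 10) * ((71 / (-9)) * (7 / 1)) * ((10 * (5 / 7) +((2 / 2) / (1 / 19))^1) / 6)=21655 / 9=2406.11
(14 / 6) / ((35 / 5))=1 / 3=0.33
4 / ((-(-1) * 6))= 2 / 3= 0.67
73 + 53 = 126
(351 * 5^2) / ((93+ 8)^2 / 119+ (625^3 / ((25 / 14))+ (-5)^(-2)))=26105625 / 406738536394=0.00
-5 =-5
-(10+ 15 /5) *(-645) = 8385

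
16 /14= 8 /7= 1.14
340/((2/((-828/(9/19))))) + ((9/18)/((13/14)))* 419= -3860147/13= -296934.38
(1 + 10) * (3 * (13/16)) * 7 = 3003/16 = 187.69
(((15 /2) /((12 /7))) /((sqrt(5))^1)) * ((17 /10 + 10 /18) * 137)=194677 * sqrt(5) /720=604.60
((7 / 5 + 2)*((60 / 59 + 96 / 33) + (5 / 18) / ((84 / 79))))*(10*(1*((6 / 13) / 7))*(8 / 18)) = 139703654 / 33486453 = 4.17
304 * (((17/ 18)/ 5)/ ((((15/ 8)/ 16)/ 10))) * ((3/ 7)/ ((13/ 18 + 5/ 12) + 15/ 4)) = 165376/ 385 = 429.55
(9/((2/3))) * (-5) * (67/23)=-9045/46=-196.63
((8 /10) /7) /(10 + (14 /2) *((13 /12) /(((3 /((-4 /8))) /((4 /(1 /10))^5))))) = -18 /20383998425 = -0.00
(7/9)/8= 7/72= 0.10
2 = 2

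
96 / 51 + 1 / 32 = 1041 / 544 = 1.91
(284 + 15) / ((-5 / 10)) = -598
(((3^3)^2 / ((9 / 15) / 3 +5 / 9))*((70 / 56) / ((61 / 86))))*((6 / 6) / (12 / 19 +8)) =134008425 / 680272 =196.99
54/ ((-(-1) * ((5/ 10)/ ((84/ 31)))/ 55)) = 498960/ 31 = 16095.48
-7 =-7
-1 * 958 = -958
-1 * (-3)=3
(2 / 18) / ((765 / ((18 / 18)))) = 1 / 6885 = 0.00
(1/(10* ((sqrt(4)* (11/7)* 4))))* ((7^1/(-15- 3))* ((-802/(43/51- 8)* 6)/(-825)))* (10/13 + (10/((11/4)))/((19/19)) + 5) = 89854877/3789357000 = 0.02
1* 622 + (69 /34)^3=24775597 /39304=630.36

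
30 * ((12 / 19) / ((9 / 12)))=480 / 19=25.26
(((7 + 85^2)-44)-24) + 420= 7584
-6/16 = -3/8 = -0.38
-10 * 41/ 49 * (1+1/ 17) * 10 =-88.60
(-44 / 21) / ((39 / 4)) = -176 / 819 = -0.21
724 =724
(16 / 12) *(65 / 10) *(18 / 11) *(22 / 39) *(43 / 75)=344 / 75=4.59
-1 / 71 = -0.01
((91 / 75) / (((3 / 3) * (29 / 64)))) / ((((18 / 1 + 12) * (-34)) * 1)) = -1456 / 554625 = -0.00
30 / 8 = 15 / 4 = 3.75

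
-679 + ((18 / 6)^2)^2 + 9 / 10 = -5971 / 10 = -597.10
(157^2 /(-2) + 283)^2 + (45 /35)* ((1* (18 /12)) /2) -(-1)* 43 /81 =144997723.75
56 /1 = 56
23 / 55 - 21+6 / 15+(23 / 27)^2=-156019 / 8019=-19.46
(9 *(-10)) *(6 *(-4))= 2160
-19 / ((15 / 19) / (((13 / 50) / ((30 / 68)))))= -79781 / 5625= -14.18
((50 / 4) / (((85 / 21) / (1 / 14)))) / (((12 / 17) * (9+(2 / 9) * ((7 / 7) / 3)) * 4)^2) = 0.00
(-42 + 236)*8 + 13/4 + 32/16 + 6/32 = 24919/16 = 1557.44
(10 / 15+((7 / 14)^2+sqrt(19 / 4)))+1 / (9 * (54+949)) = 33103 / 36108+sqrt(19) / 2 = 3.10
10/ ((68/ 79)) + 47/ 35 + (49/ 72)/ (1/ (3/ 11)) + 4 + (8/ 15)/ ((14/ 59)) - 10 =1475567/ 157080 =9.39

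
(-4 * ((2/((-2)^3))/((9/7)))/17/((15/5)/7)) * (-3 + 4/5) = -539/2295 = -0.23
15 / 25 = 3 / 5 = 0.60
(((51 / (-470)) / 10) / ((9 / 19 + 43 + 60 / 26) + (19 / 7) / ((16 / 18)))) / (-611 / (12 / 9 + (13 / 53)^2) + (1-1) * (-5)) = 53101846 / 104785978482125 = 0.00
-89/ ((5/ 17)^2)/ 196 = -25721/ 4900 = -5.25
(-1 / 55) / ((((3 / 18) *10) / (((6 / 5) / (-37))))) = 18 / 50875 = 0.00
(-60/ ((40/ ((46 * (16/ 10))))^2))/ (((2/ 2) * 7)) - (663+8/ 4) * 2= -1359.02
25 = 25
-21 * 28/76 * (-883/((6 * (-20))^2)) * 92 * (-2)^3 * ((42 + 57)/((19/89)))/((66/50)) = -88567549/722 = -122669.74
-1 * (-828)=828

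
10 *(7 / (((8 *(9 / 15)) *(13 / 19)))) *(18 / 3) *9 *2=29925 / 13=2301.92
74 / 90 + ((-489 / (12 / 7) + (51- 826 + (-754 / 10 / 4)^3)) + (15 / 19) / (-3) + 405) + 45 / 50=-10057016243 / 1368000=-7351.62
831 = 831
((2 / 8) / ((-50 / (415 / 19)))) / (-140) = 0.00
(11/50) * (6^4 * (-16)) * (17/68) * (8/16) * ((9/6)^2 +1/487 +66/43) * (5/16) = -282633219/418820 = -674.83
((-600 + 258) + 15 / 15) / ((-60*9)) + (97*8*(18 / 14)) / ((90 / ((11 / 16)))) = 7799 / 945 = 8.25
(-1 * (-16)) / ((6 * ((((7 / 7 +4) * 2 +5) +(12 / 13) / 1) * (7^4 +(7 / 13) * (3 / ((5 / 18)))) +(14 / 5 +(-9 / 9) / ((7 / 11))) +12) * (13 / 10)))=0.00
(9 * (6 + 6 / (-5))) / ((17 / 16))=3456 / 85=40.66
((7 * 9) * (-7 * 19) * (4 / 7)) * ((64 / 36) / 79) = -8512 / 79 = -107.75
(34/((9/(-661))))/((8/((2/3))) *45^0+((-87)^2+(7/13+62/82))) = -11978642/36372267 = -0.33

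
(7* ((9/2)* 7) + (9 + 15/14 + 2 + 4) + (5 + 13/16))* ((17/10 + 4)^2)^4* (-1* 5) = -3024967328119491147/2240000000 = -1350431842.91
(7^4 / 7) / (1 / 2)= 686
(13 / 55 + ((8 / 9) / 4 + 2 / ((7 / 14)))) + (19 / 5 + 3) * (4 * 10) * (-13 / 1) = -1748113 / 495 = -3531.54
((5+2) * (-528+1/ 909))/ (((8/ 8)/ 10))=-33596570/ 909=-36959.92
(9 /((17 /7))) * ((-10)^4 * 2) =1260000 /17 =74117.65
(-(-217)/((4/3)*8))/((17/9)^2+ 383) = 52731/1001984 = 0.05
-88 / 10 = -44 / 5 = -8.80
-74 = -74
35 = 35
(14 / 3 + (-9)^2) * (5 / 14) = 1285 / 42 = 30.60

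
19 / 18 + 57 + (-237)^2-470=1003627 / 18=55757.06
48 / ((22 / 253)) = 552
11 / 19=0.58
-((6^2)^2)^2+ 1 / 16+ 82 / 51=-1370565293 / 816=-1679614.33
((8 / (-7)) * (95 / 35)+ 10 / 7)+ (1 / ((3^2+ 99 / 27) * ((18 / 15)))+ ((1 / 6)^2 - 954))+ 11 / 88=-64046053 / 67032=-955.45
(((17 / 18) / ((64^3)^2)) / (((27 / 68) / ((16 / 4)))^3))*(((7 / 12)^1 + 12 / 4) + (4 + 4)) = 11609419 / 71328803586048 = 0.00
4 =4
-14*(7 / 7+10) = -154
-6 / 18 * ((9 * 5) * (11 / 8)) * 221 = -36465 / 8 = -4558.12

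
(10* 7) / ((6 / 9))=105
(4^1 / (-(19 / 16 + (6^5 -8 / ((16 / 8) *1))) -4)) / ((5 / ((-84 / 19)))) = 5376 / 11821325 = 0.00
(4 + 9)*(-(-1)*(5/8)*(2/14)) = 1.16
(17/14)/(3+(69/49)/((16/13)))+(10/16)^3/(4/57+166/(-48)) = 4732309/21417408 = 0.22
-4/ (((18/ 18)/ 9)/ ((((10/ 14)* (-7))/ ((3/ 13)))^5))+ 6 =4641162662/ 27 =171894913.41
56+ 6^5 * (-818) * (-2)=12721592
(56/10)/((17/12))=336/85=3.95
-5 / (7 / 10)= -50 / 7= -7.14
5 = 5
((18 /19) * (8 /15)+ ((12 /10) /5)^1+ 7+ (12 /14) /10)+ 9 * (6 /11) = 465968 /36575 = 12.74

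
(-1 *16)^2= 256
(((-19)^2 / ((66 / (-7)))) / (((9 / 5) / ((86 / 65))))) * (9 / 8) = -108661 / 3432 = -31.66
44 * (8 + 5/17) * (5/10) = 3102/17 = 182.47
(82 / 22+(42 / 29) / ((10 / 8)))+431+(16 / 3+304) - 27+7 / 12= 13757881 / 19140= 718.80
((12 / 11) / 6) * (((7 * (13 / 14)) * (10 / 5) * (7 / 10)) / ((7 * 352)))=13 / 19360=0.00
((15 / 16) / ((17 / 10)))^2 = 5625 / 18496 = 0.30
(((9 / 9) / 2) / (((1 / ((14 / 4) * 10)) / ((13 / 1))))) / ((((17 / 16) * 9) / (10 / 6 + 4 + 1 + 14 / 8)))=91910 / 459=200.24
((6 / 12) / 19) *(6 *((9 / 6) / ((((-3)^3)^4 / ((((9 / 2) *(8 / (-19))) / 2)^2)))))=2 / 5000211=0.00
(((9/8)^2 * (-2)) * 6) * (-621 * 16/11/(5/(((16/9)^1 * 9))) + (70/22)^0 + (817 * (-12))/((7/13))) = 1973720601/6160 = 320409.19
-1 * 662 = -662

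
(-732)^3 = -392223168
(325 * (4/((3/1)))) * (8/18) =5200/27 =192.59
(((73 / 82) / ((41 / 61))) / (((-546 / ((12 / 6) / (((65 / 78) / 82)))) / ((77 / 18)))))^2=2399334289 / 575280225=4.17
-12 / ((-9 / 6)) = 8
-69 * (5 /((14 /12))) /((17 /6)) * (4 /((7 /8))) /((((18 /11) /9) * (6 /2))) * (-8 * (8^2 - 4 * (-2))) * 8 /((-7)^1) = -3357573120 /5831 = -575814.29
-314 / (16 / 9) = -1413 / 8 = -176.62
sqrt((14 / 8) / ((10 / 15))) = sqrt(42) / 4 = 1.62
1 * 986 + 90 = 1076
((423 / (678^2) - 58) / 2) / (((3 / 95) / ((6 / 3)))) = -281424295 / 153228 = -1836.64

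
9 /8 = 1.12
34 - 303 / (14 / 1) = 173 / 14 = 12.36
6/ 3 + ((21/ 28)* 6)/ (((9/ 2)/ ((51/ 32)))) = 115/ 32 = 3.59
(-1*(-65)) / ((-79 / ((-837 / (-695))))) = -10881 / 10981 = -0.99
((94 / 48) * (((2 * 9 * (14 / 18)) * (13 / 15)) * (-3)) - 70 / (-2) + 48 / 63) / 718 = -4973 / 100520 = -0.05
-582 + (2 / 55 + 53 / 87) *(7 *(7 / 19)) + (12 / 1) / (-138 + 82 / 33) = -58995987527 / 101642970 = -580.42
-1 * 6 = -6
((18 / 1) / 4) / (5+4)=1 / 2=0.50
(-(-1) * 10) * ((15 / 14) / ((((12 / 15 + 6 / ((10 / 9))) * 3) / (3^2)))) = 1125 / 217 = 5.18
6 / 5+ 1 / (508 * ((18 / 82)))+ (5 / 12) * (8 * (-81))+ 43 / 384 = -196544101 / 731520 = -268.68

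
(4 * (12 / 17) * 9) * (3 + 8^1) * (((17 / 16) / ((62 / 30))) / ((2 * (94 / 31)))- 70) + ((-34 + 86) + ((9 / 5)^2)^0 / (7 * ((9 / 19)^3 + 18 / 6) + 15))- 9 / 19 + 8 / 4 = -298273735331225 / 15304087548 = -19489.81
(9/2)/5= 9/10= 0.90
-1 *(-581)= 581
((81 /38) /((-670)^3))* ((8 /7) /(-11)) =81 /110004067250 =0.00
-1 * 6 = -6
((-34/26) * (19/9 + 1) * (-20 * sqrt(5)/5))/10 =952 * sqrt(5)/585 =3.64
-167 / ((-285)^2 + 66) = -167 / 81291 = -0.00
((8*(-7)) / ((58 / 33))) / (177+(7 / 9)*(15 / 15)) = -2079 / 11600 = -0.18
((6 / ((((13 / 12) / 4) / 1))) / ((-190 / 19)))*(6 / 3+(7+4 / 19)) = -5040 / 247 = -20.40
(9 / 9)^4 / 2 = 1 / 2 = 0.50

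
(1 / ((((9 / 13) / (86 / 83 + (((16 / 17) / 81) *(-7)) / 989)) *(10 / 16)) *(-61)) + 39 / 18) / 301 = 1320178146209 / 186787222509510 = 0.01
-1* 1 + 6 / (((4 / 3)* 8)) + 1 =9 / 16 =0.56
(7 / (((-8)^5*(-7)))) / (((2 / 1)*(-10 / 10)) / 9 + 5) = 0.00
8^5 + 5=32773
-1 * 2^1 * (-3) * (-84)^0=6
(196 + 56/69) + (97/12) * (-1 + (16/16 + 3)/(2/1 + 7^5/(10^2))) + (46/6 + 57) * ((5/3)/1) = 154741287/521548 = 296.70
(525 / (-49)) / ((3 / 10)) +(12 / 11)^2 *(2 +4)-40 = -58082 / 847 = -68.57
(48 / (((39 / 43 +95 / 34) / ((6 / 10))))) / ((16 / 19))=250002 / 27055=9.24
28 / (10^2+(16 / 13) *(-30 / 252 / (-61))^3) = 382576929462 / 1366346176775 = 0.28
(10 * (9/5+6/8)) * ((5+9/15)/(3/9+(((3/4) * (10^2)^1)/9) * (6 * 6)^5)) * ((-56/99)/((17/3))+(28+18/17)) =682332/83140992055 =0.00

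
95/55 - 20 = -18.27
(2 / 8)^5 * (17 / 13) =17 / 13312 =0.00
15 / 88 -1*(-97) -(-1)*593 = 60735 / 88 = 690.17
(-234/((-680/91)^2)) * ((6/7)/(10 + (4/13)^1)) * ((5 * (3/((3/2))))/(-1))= 5398029/1549040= 3.48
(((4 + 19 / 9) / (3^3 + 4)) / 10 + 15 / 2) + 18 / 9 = 2656 / 279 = 9.52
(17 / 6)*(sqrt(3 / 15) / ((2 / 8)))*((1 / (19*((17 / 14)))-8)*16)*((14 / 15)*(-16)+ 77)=-805952*sqrt(5) / 45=-40048.08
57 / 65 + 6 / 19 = 1473 / 1235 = 1.19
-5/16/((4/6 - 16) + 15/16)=15/691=0.02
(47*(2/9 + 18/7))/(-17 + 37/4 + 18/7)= -33088/1305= -25.35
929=929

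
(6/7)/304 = 3/1064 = 0.00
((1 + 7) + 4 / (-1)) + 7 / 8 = 39 / 8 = 4.88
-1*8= -8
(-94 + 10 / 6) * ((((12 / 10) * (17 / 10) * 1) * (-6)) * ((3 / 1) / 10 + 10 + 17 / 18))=12708.02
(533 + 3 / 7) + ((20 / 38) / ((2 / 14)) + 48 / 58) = 2074836 / 3857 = 537.94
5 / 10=1 / 2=0.50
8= 8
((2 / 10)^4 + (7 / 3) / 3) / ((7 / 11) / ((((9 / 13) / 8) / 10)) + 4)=12056 / 1199375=0.01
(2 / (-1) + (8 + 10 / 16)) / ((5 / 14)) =371 / 20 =18.55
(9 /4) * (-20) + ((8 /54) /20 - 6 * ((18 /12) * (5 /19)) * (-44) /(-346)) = -20098888 /443745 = -45.29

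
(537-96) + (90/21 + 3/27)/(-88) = 2444627/5544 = 440.95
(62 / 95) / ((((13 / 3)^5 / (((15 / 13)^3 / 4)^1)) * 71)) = 5084775 / 2200841485258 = 0.00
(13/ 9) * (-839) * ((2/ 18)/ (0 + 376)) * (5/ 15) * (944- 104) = -381745/ 3807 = -100.27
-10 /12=-5 /6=-0.83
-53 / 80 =-0.66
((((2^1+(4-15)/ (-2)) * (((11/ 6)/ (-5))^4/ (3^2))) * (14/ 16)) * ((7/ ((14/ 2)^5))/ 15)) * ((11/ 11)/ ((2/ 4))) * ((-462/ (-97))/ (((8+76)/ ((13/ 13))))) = 161051/ 3880729440000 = 0.00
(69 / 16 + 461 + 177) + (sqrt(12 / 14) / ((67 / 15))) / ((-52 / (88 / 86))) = 10277 / 16 - 165*sqrt(42) / 262171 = 642.31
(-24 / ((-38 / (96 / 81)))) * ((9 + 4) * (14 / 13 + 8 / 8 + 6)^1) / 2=2240 / 57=39.30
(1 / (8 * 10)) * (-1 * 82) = -41 / 40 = -1.02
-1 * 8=-8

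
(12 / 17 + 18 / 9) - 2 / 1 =12 / 17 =0.71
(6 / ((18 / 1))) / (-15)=-1 / 45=-0.02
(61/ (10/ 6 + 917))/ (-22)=-183/ 60632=-0.00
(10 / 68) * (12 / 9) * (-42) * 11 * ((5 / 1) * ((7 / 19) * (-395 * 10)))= 212905000 / 323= 659148.61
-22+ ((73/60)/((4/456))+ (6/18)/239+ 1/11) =9211409/78870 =116.79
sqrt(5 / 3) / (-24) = -sqrt(15) / 72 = -0.05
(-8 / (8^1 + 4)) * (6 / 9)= -4 / 9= -0.44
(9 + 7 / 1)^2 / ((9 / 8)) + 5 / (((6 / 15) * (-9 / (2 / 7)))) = 227.16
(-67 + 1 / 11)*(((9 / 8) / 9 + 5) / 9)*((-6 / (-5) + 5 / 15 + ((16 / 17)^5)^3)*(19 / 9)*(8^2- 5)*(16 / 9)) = -5624095974702741432338850368 / 344306556750858192661005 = -16334.56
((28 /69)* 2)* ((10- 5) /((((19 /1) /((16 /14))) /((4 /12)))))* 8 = 2560 /3933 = 0.65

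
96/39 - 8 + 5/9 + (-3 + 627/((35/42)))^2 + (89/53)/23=2002410697007/3565575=561595.45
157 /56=2.80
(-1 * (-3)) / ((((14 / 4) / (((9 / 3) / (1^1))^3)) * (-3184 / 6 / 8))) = -486 / 1393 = -0.35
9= 9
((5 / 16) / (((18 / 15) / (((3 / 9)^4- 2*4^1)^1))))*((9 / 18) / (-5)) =3235 / 15552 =0.21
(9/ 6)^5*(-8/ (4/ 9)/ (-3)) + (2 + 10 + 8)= 1049/ 16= 65.56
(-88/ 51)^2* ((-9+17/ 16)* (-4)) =245872/ 2601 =94.53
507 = 507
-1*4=-4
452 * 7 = 3164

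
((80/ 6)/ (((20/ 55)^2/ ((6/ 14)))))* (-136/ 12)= -10285/ 21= -489.76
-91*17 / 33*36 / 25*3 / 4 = -13923 / 275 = -50.63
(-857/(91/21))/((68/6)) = -17.45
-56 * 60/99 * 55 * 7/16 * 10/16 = -6125/12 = -510.42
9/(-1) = -9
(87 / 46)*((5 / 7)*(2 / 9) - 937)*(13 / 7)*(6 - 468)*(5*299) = 15909405655 / 7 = 2272772236.43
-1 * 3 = -3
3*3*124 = 1116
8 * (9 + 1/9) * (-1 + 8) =4592/9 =510.22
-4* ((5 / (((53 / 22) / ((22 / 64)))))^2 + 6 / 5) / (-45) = 0.15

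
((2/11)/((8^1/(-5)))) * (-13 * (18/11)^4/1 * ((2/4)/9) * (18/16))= 426465/644204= 0.66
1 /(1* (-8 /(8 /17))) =-1 /17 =-0.06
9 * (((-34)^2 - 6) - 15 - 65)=9630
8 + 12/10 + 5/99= 4579/495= 9.25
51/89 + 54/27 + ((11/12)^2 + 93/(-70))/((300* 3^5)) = 84138044971/32700024000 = 2.57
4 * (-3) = -12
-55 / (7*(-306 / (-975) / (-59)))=1477.07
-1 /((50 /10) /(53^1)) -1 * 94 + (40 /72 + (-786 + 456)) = -19532 /45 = -434.04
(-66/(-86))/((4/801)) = 26433/172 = 153.68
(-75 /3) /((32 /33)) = -825 /32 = -25.78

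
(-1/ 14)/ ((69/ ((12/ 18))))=-1/ 1449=-0.00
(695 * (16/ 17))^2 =123654400/ 289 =427869.90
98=98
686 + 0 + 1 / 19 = 13035 / 19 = 686.05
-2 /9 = -0.22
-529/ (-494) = 529/ 494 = 1.07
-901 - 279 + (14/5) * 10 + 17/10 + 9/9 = -11493/10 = -1149.30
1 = 1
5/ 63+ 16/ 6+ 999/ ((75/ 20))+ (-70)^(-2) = 11869349/ 44100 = 269.15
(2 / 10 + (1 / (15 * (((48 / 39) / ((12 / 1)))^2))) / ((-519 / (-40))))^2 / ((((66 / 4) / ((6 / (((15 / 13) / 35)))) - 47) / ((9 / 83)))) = -0.00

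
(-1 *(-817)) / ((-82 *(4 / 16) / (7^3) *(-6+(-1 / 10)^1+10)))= -5604620 / 1599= -3505.08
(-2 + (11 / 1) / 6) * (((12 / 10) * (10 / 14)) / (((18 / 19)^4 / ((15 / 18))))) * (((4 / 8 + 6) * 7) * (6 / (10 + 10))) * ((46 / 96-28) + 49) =-1746692363 / 40310784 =-43.33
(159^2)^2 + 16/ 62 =19812997799/ 31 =639128961.26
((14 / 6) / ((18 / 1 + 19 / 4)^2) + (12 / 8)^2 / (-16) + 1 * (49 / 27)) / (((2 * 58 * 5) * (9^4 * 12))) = 686327 / 18669717900288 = 0.00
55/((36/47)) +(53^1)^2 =103709/36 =2880.81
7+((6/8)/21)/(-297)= 58211/8316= 7.00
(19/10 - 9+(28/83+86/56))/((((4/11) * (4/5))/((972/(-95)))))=162350001/883120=183.84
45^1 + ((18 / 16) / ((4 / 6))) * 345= 10035 / 16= 627.19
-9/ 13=-0.69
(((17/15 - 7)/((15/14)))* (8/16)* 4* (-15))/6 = 1232/45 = 27.38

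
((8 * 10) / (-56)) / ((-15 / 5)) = 10 / 21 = 0.48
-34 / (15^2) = -0.15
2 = 2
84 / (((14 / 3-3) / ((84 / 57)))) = 7056 / 95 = 74.27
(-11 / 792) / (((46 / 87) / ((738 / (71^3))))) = -3567 / 65855624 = -0.00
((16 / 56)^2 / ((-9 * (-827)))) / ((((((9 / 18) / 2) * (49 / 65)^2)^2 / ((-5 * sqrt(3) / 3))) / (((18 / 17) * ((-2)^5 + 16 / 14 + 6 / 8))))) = 802564100000 * sqrt(3) / 27799236679837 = 0.05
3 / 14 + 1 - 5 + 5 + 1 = 31 / 14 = 2.21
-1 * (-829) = 829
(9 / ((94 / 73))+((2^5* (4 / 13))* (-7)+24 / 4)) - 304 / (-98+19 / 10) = -61970431 / 1174342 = -52.77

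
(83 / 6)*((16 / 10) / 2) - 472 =-6914 / 15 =-460.93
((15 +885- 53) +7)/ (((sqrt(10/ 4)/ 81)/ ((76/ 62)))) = 2628612 * sqrt(10)/ 155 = 53628.39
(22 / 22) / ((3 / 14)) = 14 / 3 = 4.67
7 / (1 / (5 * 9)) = 315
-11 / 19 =-0.58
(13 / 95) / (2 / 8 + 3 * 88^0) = 4 / 95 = 0.04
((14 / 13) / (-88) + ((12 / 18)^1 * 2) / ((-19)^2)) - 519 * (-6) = 1929042971 / 619476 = 3113.99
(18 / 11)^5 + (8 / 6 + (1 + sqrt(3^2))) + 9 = 12593897 / 483153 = 26.07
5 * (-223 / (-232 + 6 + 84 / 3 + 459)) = -1115 / 261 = -4.27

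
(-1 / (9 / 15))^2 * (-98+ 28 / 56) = -1625 / 6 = -270.83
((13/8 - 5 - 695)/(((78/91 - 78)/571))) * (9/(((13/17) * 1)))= 379631063/6240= 60838.31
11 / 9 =1.22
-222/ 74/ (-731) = 0.00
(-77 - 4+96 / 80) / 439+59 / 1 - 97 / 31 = 55.69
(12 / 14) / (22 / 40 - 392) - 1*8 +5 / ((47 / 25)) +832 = 2129255319 / 2575741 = 826.66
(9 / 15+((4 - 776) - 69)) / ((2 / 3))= -6303 / 5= -1260.60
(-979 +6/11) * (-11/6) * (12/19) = 21526/19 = 1132.95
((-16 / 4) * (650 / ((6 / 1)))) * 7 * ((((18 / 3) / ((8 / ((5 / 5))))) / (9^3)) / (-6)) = 2275 / 4374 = 0.52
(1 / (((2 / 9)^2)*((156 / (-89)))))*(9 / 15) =-7209 / 1040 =-6.93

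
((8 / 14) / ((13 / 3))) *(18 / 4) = 54 / 91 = 0.59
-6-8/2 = -10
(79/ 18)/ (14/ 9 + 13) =79/ 262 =0.30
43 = 43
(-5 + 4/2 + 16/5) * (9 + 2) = 2.20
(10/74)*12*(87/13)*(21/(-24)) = -9135/962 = -9.50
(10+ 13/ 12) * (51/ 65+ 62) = 542773/ 780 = 695.86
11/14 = 0.79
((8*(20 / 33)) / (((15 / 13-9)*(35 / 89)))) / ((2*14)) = -4628 / 82467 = -0.06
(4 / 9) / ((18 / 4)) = 8 / 81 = 0.10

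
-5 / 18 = -0.28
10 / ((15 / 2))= 4 / 3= 1.33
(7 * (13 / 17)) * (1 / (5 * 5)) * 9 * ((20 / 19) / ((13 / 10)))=504 / 323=1.56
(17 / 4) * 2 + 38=93 / 2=46.50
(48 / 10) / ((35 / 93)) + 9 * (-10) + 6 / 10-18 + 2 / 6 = -94.31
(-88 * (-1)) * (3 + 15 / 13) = 4752 / 13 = 365.54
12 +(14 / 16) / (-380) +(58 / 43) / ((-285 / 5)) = 4695737 / 392160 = 11.97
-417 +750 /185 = -15279 /37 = -412.95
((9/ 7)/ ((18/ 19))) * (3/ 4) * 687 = 39159/ 56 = 699.27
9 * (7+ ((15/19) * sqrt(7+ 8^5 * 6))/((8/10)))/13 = 63/13+ 675 * sqrt(196615)/988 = 307.79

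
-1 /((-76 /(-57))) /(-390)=1 /520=0.00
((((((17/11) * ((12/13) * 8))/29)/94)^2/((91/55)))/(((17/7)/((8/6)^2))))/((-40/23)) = -200192/44896703423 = -0.00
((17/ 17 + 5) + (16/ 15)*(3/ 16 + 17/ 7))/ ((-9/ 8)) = -7384/ 945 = -7.81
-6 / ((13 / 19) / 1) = -114 / 13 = -8.77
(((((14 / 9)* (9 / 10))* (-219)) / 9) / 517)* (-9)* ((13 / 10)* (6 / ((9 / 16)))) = 106288 / 12925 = 8.22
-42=-42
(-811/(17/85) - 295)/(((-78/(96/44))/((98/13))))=1705200/1859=917.27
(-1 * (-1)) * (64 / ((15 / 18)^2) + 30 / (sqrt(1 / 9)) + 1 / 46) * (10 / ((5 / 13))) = 2723617 / 575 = 4736.73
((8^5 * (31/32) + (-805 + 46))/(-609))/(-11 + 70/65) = 402805/78561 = 5.13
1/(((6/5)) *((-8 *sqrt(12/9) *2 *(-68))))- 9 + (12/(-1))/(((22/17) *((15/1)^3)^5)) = -14450498382568359409/1605610931396484375 + 5 *sqrt(3)/13056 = -9.00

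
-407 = -407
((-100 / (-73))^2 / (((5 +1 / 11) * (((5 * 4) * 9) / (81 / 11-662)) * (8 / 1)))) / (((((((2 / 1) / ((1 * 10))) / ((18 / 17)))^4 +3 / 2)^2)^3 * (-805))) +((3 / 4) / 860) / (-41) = -2389134054103533318280515997491278350961528860007942229 / 773553208993428192677671823266059966206538010138506723992720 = -0.00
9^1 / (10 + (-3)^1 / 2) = 18 / 17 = 1.06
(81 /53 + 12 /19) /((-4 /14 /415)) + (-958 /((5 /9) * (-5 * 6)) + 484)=-130695857 /50350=-2595.75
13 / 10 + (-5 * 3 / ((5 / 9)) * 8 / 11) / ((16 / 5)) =-266 / 55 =-4.84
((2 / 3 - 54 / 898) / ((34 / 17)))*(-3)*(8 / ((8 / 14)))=-5719 / 449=-12.74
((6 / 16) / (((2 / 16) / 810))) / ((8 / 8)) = 2430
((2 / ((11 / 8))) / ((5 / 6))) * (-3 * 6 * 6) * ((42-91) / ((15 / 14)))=2370816 / 275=8621.15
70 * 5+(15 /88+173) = 46039 /88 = 523.17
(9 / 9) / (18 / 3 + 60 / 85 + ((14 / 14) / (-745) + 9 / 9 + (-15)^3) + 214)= -12665 / 39936487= -0.00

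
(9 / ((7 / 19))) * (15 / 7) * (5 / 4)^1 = 12825 / 196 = 65.43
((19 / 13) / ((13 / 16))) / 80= 19 / 845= 0.02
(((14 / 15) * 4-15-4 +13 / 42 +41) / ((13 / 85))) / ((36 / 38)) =588829 / 3276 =179.74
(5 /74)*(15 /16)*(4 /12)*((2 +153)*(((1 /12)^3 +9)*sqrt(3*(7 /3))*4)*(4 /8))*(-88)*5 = -3314733125*sqrt(7) /127872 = -68583.89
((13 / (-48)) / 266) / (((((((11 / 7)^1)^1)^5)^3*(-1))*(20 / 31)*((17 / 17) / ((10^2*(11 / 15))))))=273323898358147 / 2077991089367494752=0.00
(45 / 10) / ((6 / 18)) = 27 / 2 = 13.50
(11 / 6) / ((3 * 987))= 11 / 17766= 0.00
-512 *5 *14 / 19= -35840 / 19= -1886.32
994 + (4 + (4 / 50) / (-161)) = 4016948 / 4025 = 998.00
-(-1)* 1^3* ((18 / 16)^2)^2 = 6561 / 4096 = 1.60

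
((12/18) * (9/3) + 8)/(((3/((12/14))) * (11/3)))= 60/77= 0.78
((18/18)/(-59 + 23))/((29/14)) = -7/522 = -0.01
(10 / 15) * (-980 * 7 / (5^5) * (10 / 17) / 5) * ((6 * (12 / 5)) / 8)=-16464 / 53125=-0.31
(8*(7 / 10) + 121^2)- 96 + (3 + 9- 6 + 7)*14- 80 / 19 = 1399197 / 95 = 14728.39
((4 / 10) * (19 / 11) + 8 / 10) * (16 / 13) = 1312 / 715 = 1.83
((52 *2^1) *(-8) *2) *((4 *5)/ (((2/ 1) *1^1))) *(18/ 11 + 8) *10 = -17638400/ 11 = -1603490.91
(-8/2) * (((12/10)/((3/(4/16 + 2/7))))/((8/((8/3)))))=-2/7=-0.29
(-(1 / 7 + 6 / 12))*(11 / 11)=-9 / 14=-0.64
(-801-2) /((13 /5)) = -4015 /13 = -308.85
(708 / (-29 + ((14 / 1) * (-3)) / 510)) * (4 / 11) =-10030 / 1133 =-8.85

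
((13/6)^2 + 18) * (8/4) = 817/18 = 45.39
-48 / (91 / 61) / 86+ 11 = 41579 / 3913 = 10.63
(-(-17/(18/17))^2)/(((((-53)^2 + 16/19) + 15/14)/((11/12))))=-11108293/132139512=-0.08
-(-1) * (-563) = -563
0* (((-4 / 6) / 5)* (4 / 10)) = 0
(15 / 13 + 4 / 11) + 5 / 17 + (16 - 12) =14128 / 2431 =5.81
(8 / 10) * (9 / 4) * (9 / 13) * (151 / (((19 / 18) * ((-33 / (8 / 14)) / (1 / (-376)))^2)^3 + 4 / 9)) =110079 / 72117083426586346657002213980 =0.00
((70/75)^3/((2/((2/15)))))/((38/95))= 0.14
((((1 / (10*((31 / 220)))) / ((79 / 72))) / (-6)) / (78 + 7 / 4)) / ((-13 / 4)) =384 / 923273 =0.00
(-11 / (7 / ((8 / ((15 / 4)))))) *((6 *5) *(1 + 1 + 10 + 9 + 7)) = -2816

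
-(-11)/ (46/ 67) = 737/ 46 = 16.02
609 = 609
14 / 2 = 7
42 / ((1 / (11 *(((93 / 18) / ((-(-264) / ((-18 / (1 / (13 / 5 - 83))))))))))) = 130851 / 10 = 13085.10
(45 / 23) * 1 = 45 / 23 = 1.96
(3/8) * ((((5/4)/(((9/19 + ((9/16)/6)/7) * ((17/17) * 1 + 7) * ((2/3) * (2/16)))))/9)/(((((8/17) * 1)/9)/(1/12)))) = 11305/44224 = 0.26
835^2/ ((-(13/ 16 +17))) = -2231120/ 57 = -39142.46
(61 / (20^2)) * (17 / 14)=1037 / 5600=0.19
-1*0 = 0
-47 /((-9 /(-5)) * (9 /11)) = -2585 /81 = -31.91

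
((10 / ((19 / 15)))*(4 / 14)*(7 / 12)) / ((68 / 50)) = 625 / 646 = 0.97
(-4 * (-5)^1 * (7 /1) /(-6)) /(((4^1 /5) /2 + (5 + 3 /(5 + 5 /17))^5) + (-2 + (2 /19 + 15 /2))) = -0.00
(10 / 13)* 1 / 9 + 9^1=1063 / 117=9.09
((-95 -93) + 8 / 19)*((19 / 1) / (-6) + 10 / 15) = 8910 / 19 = 468.95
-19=-19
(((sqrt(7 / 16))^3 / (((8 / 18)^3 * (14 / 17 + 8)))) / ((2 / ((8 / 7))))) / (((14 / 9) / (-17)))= -632043 * sqrt(7) / 716800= -2.33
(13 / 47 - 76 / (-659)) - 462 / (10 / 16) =-114415513 / 154865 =-738.81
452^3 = 92345408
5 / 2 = 2.50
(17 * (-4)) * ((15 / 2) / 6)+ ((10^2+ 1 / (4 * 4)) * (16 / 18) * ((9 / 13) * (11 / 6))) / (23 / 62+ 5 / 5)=-2.66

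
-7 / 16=-0.44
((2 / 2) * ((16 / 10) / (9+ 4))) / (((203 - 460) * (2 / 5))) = -4 / 3341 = -0.00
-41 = -41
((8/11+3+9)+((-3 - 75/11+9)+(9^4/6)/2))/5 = 24581/220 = 111.73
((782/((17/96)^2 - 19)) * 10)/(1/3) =-43241472/34963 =-1236.78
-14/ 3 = -4.67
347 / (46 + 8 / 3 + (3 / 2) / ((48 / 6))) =16656 / 2345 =7.10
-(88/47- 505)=23647/47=503.13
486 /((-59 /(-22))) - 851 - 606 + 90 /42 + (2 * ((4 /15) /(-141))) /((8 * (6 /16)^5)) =-270354770524 /212259285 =-1273.70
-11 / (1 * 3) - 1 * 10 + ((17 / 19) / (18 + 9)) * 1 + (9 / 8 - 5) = -71855 / 4104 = -17.51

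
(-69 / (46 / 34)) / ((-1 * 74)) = 51 / 74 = 0.69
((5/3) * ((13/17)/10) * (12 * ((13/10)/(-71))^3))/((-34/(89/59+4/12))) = 0.00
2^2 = 4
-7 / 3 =-2.33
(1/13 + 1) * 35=490/13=37.69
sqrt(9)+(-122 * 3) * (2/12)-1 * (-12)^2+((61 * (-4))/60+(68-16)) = -2311/15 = -154.07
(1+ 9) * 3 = 30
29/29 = 1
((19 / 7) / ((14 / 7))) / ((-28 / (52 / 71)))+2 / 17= 9717 / 118286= 0.08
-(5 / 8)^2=-25 / 64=-0.39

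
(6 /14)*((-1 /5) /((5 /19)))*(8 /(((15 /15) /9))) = -4104 /175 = -23.45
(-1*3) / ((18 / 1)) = -1 / 6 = -0.17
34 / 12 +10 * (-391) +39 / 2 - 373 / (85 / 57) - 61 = -1070693 / 255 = -4198.80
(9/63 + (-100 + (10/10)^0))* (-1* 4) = 2768/7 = 395.43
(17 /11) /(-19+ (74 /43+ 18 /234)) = -9503 /105776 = -0.09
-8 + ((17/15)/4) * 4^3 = 152/15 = 10.13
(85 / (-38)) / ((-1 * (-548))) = -85 / 20824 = -0.00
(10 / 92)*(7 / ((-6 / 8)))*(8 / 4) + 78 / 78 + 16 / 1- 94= -5453 / 69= -79.03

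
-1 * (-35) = 35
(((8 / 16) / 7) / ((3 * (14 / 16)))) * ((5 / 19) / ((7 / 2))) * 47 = 1880 / 19551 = 0.10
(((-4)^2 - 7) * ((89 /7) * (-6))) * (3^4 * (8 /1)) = -3114288 /7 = -444898.29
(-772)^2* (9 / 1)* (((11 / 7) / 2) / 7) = 29501208 / 49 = 602065.47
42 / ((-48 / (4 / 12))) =-7 / 24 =-0.29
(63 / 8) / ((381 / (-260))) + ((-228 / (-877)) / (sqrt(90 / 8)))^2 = -5.37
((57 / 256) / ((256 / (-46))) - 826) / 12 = -27067679 / 393216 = -68.84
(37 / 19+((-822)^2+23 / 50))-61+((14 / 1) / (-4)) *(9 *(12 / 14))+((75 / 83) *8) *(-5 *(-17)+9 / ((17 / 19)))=676285.58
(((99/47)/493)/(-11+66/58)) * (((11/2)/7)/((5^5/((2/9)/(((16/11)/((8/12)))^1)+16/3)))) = -6457/10906350000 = -0.00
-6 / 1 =-6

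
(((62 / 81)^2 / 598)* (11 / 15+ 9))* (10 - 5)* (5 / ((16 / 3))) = 350765 / 7846956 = 0.04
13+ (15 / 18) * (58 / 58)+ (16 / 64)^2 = 667 / 48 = 13.90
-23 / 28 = -0.82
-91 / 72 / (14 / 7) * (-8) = 91 / 18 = 5.06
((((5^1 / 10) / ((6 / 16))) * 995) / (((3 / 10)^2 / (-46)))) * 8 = -146464000 / 27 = -5424592.59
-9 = -9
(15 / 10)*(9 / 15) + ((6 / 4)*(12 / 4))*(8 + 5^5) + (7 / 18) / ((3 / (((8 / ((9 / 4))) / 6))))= 51392593 / 3645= 14099.48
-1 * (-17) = 17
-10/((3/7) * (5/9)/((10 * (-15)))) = 6300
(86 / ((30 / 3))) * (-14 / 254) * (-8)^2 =-19264 / 635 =-30.34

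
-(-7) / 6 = 7 / 6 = 1.17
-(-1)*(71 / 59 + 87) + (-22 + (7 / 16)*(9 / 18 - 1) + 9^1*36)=736291 / 1888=389.98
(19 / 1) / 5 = 19 / 5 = 3.80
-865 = -865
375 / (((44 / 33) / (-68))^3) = -49744125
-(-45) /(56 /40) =225 /7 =32.14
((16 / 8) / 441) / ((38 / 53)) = 53 / 8379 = 0.01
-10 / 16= -5 / 8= -0.62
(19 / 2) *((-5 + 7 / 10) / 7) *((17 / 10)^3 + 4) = -7281921 / 140000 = -52.01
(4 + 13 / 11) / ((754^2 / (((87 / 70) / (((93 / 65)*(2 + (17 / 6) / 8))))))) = 342 / 101688587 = 0.00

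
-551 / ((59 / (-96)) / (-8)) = -423168 / 59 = -7172.34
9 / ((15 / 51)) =153 / 5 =30.60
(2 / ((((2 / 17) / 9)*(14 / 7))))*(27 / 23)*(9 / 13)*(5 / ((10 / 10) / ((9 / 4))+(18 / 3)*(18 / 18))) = 1673055 / 34684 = 48.24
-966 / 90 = -161 / 15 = -10.73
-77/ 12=-6.42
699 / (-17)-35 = -1294 / 17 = -76.12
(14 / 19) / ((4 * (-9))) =-0.02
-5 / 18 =-0.28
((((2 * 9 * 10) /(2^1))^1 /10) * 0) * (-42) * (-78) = 0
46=46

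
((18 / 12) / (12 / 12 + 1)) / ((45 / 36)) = 3 / 5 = 0.60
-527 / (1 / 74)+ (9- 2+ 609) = -38382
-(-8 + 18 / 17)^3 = 1643032 / 4913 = 334.43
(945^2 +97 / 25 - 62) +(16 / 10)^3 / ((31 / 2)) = 3460247684 / 3875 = 892967.14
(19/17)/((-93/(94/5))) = -1786/7905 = -0.23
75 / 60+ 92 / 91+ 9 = 4099 / 364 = 11.26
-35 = -35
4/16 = 0.25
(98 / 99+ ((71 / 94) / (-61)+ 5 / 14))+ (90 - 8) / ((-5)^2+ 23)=48367301 / 15894648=3.04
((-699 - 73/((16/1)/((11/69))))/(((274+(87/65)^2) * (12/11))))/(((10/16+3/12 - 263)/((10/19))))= 16319041375/3494598133716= 0.00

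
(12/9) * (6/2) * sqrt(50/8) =10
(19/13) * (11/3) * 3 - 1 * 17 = -12/13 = -0.92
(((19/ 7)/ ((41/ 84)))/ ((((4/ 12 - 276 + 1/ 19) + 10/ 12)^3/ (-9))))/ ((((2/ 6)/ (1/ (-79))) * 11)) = -9120384864/ 1095158232472390625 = -0.00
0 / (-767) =0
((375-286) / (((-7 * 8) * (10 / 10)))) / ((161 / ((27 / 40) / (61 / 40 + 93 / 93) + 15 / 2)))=-139641 / 1821232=-0.08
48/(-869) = -48/869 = -0.06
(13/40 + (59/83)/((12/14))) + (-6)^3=-2139863/9960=-214.85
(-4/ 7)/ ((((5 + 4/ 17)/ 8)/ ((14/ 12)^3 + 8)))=-140828/ 16821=-8.37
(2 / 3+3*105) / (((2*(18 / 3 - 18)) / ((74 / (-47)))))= 35039 / 1692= 20.71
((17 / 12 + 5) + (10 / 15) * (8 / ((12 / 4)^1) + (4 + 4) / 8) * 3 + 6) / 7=79 / 28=2.82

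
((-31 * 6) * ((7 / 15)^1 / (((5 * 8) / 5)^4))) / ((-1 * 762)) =217 / 7802880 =0.00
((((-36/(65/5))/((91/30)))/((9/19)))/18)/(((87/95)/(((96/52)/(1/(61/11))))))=-17616800/14717703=-1.20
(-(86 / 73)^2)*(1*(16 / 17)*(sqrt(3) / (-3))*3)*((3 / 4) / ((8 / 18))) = 199692*sqrt(3) / 90593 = 3.82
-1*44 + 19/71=-3105/71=-43.73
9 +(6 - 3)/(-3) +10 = 18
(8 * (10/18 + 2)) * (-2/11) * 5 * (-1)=1840/99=18.59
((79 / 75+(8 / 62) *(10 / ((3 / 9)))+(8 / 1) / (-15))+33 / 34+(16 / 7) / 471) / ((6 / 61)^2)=1734774364549 / 3127534200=554.68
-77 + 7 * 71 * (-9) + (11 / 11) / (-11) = -50051 / 11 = -4550.09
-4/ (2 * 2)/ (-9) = 1/ 9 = 0.11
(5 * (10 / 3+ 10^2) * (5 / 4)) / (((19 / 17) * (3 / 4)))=131750 / 171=770.47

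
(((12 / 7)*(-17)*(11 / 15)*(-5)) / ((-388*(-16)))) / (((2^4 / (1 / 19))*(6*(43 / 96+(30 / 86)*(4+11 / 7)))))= 0.00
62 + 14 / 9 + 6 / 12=1153 / 18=64.06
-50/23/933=-50/21459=-0.00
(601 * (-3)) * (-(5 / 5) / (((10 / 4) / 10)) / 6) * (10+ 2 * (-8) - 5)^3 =-1599862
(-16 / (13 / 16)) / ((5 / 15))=-59.08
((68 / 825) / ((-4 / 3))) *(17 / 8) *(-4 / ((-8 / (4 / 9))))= -289 / 9900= -0.03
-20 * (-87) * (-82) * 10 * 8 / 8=-1426800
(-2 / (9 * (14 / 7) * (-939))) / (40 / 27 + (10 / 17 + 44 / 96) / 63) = 136 / 1721813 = 0.00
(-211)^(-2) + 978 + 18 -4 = 44164833 / 44521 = 992.00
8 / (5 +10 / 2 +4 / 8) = 16 / 21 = 0.76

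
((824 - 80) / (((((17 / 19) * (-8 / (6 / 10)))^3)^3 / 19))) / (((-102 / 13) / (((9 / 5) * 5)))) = 437698297731381520041 / 132120176259825664000000000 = 0.00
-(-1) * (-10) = -10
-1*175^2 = -30625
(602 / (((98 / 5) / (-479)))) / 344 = -2395 / 56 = -42.77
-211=-211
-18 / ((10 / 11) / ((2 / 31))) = -198 / 155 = -1.28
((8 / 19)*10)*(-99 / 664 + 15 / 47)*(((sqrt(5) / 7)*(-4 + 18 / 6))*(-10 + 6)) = 212280*sqrt(5) / 518833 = 0.91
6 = 6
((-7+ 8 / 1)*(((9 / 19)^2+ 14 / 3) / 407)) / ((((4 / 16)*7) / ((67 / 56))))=0.01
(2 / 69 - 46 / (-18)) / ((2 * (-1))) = -535 / 414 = -1.29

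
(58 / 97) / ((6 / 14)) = 406 / 291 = 1.40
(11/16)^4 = 14641/65536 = 0.22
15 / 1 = 15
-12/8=-3/2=-1.50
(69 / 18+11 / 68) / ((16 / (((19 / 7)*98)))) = 108395 / 1632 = 66.42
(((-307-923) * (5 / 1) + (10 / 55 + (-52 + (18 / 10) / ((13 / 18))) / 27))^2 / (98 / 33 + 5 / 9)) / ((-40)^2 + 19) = 14103376583339044 / 2127045073725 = 6630.50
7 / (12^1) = 7 / 12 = 0.58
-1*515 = -515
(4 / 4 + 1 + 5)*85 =595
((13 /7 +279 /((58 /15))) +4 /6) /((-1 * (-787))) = 90959 /958566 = 0.09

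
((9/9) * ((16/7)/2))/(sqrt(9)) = 8/21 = 0.38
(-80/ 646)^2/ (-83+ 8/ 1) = -64/ 312987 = -0.00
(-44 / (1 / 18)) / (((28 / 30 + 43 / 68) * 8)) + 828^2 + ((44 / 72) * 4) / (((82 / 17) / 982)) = 404265853990 / 589293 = 686018.42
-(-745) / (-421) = -745 / 421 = -1.77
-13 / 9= -1.44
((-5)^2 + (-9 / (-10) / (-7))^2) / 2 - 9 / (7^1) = 109981 / 9800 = 11.22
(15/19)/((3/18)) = 90/19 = 4.74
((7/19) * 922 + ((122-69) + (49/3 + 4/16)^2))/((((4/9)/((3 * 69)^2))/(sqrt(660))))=1653753589.68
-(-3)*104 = 312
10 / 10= 1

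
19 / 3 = 6.33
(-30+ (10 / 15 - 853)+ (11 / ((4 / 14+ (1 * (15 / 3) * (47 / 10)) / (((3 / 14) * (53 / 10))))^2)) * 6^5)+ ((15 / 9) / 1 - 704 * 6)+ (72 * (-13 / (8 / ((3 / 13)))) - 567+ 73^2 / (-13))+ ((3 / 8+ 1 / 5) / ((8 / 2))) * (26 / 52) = -5914.14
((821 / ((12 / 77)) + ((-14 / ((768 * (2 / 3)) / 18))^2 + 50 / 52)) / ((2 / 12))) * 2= 3366948007 / 53248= 63231.45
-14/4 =-7/2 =-3.50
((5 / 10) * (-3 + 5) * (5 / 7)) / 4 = 5 / 28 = 0.18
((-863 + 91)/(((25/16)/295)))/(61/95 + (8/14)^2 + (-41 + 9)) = 678483008/144451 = 4696.98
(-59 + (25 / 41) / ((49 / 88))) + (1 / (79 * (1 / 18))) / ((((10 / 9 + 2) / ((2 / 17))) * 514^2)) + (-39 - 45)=-101153208881589 / 712823793052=-141.90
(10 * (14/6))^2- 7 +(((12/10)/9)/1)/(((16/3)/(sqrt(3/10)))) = sqrt(30)/400 +4837/9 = 537.46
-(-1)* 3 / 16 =3 / 16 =0.19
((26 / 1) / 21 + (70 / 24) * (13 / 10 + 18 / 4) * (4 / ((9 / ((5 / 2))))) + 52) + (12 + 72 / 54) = 32269 / 378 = 85.37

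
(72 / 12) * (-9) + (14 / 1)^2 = 142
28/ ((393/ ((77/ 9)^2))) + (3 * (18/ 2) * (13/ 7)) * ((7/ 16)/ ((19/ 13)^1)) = 195721627/ 9677232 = 20.22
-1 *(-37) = 37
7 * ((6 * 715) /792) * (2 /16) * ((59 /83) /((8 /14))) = 187915 /31872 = 5.90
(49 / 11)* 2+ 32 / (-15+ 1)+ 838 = 65036 / 77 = 844.62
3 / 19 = 0.16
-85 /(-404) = 85 /404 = 0.21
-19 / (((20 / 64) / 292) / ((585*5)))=-51929280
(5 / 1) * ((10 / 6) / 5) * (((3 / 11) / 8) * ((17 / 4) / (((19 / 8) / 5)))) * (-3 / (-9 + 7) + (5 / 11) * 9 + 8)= 127075 / 18392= 6.91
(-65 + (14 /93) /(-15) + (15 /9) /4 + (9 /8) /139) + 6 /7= -692003401 /10858680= -63.73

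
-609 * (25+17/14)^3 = -4300485081/392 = -10970625.21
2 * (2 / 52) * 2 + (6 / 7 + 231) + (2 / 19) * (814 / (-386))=77347297 / 333697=231.79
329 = 329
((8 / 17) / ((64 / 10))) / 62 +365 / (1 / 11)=16927245 / 4216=4015.00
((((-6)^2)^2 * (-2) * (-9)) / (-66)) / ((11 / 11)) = -3888 / 11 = -353.45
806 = 806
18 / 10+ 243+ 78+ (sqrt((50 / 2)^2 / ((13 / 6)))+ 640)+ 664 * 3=25 * sqrt(78) / 13+ 14774 / 5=2971.78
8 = 8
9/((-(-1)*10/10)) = 9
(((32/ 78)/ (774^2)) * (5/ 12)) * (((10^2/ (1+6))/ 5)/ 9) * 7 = 100/ 157706757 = 0.00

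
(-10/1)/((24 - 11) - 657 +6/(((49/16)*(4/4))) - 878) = 245/37241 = 0.01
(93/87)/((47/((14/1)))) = 434/1363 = 0.32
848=848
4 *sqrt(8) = 8 *sqrt(2) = 11.31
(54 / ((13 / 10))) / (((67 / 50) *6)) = 4500 / 871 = 5.17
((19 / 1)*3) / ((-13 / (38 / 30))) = -361 / 65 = -5.55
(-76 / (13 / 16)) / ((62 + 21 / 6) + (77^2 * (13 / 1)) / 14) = -1216 / 72423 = -0.02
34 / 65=0.52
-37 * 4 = -148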